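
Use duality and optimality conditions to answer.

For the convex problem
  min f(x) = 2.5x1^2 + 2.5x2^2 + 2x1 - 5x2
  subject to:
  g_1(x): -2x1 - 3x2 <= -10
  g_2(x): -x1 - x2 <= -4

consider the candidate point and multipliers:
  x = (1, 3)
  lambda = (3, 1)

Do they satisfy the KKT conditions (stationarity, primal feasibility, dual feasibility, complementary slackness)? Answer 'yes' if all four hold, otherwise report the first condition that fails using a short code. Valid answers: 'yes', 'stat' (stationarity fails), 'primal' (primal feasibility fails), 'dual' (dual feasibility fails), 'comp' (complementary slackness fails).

Gradient of f: grad f(x) = Q x + c = (7, 10)
Constraint values g_i(x) = a_i^T x - b_i:
  g_1((1, 3)) = -1
  g_2((1, 3)) = 0
Stationarity residual: grad f(x) + sum_i lambda_i a_i = (0, 0)
  -> stationarity OK
Primal feasibility (all g_i <= 0): OK
Dual feasibility (all lambda_i >= 0): OK
Complementary slackness (lambda_i * g_i(x) = 0 for all i): FAILS

Verdict: the first failing condition is complementary_slackness -> comp.

comp


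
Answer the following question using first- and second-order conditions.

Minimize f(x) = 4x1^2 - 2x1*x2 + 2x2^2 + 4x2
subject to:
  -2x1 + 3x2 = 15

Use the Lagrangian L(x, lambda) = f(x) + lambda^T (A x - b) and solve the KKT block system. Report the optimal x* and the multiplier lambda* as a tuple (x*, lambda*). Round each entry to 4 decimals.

Form the Lagrangian:
  L(x, lambda) = (1/2) x^T Q x + c^T x + lambda^T (A x - b)
Stationarity (grad_x L = 0): Q x + c + A^T lambda = 0.
Primal feasibility: A x = b.

This gives the KKT block system:
  [ Q   A^T ] [ x     ]   [-c ]
  [ A    0  ] [ lambda ] = [ b ]

Solving the linear system:
  x*      = (-0.8438, 4.4375)
  lambda* = (-7.8125)
  f(x*)   = 67.4688

x* = (-0.8438, 4.4375), lambda* = (-7.8125)


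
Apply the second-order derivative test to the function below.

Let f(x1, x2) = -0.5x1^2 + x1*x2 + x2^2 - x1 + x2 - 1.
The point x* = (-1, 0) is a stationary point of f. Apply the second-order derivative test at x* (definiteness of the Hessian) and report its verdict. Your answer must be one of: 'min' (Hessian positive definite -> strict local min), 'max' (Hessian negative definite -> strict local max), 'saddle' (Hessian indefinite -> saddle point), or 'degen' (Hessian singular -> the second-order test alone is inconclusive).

Compute the Hessian H = grad^2 f:
  H = [[-1, 1], [1, 2]]
Verify stationarity: grad f(x*) = H x* + g = (0, 0).
Eigenvalues of H: -1.3028, 2.3028.
Eigenvalues have mixed signs, so H is indefinite -> x* is a saddle point.

saddle


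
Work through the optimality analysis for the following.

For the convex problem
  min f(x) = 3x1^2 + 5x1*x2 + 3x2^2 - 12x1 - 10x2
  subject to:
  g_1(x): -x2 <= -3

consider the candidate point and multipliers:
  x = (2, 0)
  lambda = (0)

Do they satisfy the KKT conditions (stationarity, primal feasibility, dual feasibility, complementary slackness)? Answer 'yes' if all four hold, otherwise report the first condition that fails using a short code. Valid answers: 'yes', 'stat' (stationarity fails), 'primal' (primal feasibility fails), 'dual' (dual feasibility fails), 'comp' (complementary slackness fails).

Gradient of f: grad f(x) = Q x + c = (0, 0)
Constraint values g_i(x) = a_i^T x - b_i:
  g_1((2, 0)) = 3
Stationarity residual: grad f(x) + sum_i lambda_i a_i = (0, 0)
  -> stationarity OK
Primal feasibility (all g_i <= 0): FAILS
Dual feasibility (all lambda_i >= 0): OK
Complementary slackness (lambda_i * g_i(x) = 0 for all i): OK

Verdict: the first failing condition is primal_feasibility -> primal.

primal


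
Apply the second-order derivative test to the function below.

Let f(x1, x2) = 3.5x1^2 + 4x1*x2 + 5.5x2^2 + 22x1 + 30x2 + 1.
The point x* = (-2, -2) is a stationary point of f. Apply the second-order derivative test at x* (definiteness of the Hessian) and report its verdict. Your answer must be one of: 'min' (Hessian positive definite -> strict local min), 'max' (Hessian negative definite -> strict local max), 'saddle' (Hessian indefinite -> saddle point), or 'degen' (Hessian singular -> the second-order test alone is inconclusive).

Compute the Hessian H = grad^2 f:
  H = [[7, 4], [4, 11]]
Verify stationarity: grad f(x*) = H x* + g = (0, 0).
Eigenvalues of H: 4.5279, 13.4721.
Both eigenvalues > 0, so H is positive definite -> x* is a strict local min.

min


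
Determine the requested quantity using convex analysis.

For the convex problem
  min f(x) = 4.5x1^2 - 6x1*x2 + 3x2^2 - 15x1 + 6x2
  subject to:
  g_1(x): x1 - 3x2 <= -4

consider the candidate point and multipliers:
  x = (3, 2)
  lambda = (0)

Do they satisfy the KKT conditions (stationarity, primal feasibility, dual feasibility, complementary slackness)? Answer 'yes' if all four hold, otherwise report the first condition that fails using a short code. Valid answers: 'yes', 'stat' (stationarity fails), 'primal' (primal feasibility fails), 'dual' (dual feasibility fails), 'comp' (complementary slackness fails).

Gradient of f: grad f(x) = Q x + c = (0, 0)
Constraint values g_i(x) = a_i^T x - b_i:
  g_1((3, 2)) = 1
Stationarity residual: grad f(x) + sum_i lambda_i a_i = (0, 0)
  -> stationarity OK
Primal feasibility (all g_i <= 0): FAILS
Dual feasibility (all lambda_i >= 0): OK
Complementary slackness (lambda_i * g_i(x) = 0 for all i): OK

Verdict: the first failing condition is primal_feasibility -> primal.

primal


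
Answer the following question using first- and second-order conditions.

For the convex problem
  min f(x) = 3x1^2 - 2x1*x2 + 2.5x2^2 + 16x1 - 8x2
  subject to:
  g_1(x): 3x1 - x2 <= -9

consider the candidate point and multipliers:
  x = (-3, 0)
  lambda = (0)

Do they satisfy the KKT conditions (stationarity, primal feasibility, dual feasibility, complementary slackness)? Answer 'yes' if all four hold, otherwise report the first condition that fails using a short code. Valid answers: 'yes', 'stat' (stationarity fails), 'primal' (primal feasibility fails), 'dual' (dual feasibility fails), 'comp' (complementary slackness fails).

Gradient of f: grad f(x) = Q x + c = (-2, -2)
Constraint values g_i(x) = a_i^T x - b_i:
  g_1((-3, 0)) = 0
Stationarity residual: grad f(x) + sum_i lambda_i a_i = (-2, -2)
  -> stationarity FAILS
Primal feasibility (all g_i <= 0): OK
Dual feasibility (all lambda_i >= 0): OK
Complementary slackness (lambda_i * g_i(x) = 0 for all i): OK

Verdict: the first failing condition is stationarity -> stat.

stat


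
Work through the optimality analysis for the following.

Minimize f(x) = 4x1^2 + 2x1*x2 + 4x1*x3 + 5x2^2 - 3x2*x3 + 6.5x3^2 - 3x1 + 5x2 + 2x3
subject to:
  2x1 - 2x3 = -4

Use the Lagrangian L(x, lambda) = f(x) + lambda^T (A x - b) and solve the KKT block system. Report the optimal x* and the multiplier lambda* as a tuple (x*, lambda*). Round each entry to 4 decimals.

Form the Lagrangian:
  L(x, lambda) = (1/2) x^T Q x + c^T x + lambda^T (A x - b)
Stationarity (grad_x L = 0): Q x + c + A^T lambda = 0.
Primal feasibility: A x = b.

This gives the KKT block system:
  [ Q   A^T ] [ x     ]   [-c ]
  [ A    0  ] [ lambda ] = [ b ]

Solving the linear system:
  x*      = (-1.1384, -0.0138, 0.8616)
  lambda* = (4.3443)
  f(x*)   = 11.2232

x* = (-1.1384, -0.0138, 0.8616), lambda* = (4.3443)


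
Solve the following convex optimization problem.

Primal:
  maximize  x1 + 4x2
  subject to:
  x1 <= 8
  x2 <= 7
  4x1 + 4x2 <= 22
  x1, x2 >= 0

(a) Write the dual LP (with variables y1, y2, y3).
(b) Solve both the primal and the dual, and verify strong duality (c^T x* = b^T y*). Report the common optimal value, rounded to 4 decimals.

The standard primal-dual pair for 'max c^T x s.t. A x <= b, x >= 0' is:
  Dual:  min b^T y  s.t.  A^T y >= c,  y >= 0.

So the dual LP is:
  minimize  8y1 + 7y2 + 22y3
  subject to:
    y1 + 4y3 >= 1
    y2 + 4y3 >= 4
    y1, y2, y3 >= 0

Solving the primal: x* = (0, 5.5).
  primal value c^T x* = 22.
Solving the dual: y* = (0, 0, 1).
  dual value b^T y* = 22.
Strong duality: c^T x* = b^T y*. Confirmed.

22


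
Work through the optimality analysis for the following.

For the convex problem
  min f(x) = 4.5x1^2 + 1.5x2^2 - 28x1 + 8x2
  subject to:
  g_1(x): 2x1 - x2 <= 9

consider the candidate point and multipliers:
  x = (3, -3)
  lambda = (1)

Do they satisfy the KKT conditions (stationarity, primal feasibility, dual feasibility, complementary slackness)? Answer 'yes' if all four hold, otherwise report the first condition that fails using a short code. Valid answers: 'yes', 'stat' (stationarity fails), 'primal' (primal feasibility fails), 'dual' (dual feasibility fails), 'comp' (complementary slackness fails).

Gradient of f: grad f(x) = Q x + c = (-1, -1)
Constraint values g_i(x) = a_i^T x - b_i:
  g_1((3, -3)) = 0
Stationarity residual: grad f(x) + sum_i lambda_i a_i = (1, -2)
  -> stationarity FAILS
Primal feasibility (all g_i <= 0): OK
Dual feasibility (all lambda_i >= 0): OK
Complementary slackness (lambda_i * g_i(x) = 0 for all i): OK

Verdict: the first failing condition is stationarity -> stat.

stat


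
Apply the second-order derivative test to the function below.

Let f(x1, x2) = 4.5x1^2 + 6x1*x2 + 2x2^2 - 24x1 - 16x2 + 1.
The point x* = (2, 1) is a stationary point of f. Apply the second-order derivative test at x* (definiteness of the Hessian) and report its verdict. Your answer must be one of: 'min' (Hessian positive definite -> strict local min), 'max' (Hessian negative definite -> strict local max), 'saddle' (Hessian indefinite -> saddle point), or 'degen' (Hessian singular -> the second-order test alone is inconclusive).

Compute the Hessian H = grad^2 f:
  H = [[9, 6], [6, 4]]
Verify stationarity: grad f(x*) = H x* + g = (0, 0).
Eigenvalues of H: 0, 13.
H has a zero eigenvalue (singular; positive semidefinite but not definite), so H is neither positive definite, negative definite, nor indefinite. The second-order test alone is inconclusive -> degen.
(Indeed, f is constant along the null direction of H through x*, so x* is not a strict local extremum.)

degen


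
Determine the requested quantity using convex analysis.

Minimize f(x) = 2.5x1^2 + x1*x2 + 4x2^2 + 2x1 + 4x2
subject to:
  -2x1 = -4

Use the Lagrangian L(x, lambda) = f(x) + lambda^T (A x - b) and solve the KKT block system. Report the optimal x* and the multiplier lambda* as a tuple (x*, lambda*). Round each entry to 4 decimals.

Form the Lagrangian:
  L(x, lambda) = (1/2) x^T Q x + c^T x + lambda^T (A x - b)
Stationarity (grad_x L = 0): Q x + c + A^T lambda = 0.
Primal feasibility: A x = b.

This gives the KKT block system:
  [ Q   A^T ] [ x     ]   [-c ]
  [ A    0  ] [ lambda ] = [ b ]

Solving the linear system:
  x*      = (2, -0.75)
  lambda* = (5.625)
  f(x*)   = 11.75

x* = (2, -0.75), lambda* = (5.625)


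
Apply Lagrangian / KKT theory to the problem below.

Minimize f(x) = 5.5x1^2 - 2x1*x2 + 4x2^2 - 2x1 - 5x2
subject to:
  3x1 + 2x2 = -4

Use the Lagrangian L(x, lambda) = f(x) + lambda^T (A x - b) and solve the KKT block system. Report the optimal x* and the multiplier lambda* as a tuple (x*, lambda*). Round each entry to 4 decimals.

Form the Lagrangian:
  L(x, lambda) = (1/2) x^T Q x + c^T x + lambda^T (A x - b)
Stationarity (grad_x L = 0): Q x + c + A^T lambda = 0.
Primal feasibility: A x = b.

This gives the KKT block system:
  [ Q   A^T ] [ x     ]   [-c ]
  [ A    0  ] [ lambda ] = [ b ]

Solving the linear system:
  x*      = (-0.9571, -0.5643)
  lambda* = (3.8)
  f(x*)   = 9.9679

x* = (-0.9571, -0.5643), lambda* = (3.8)


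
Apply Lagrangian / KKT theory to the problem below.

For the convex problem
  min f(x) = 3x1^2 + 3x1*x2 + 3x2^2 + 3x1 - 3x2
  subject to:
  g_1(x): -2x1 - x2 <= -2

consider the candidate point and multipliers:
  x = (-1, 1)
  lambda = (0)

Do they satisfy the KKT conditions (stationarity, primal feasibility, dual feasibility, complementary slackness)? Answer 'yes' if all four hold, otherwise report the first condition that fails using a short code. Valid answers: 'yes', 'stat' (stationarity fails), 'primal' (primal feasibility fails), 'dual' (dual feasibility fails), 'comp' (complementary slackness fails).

Gradient of f: grad f(x) = Q x + c = (0, 0)
Constraint values g_i(x) = a_i^T x - b_i:
  g_1((-1, 1)) = 3
Stationarity residual: grad f(x) + sum_i lambda_i a_i = (0, 0)
  -> stationarity OK
Primal feasibility (all g_i <= 0): FAILS
Dual feasibility (all lambda_i >= 0): OK
Complementary slackness (lambda_i * g_i(x) = 0 for all i): OK

Verdict: the first failing condition is primal_feasibility -> primal.

primal


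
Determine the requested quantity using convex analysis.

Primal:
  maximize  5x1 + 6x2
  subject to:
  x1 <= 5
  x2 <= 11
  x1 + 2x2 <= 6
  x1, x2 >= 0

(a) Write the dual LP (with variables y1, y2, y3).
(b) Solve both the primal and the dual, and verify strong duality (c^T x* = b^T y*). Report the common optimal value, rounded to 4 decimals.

The standard primal-dual pair for 'max c^T x s.t. A x <= b, x >= 0' is:
  Dual:  min b^T y  s.t.  A^T y >= c,  y >= 0.

So the dual LP is:
  minimize  5y1 + 11y2 + 6y3
  subject to:
    y1 + y3 >= 5
    y2 + 2y3 >= 6
    y1, y2, y3 >= 0

Solving the primal: x* = (5, 0.5).
  primal value c^T x* = 28.
Solving the dual: y* = (2, 0, 3).
  dual value b^T y* = 28.
Strong duality: c^T x* = b^T y*. Confirmed.

28


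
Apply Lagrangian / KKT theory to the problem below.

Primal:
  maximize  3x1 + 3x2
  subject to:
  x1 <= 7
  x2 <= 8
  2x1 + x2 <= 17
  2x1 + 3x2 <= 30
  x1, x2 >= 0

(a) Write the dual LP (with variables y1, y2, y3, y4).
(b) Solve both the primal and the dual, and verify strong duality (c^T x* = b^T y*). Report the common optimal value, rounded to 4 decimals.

The standard primal-dual pair for 'max c^T x s.t. A x <= b, x >= 0' is:
  Dual:  min b^T y  s.t.  A^T y >= c,  y >= 0.

So the dual LP is:
  minimize  7y1 + 8y2 + 17y3 + 30y4
  subject to:
    y1 + 2y3 + 2y4 >= 3
    y2 + y3 + 3y4 >= 3
    y1, y2, y3, y4 >= 0

Solving the primal: x* = (5.25, 6.5).
  primal value c^T x* = 35.25.
Solving the dual: y* = (0, 0, 0.75, 0.75).
  dual value b^T y* = 35.25.
Strong duality: c^T x* = b^T y*. Confirmed.

35.25


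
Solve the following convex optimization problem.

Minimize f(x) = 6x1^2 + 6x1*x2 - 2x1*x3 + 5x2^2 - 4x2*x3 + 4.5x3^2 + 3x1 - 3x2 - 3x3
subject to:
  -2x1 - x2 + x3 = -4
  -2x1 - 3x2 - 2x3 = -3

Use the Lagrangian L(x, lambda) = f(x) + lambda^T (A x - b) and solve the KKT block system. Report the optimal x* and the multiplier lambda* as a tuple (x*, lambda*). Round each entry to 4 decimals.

Form the Lagrangian:
  L(x, lambda) = (1/2) x^T Q x + c^T x + lambda^T (A x - b)
Stationarity (grad_x L = 0): Q x + c + A^T lambda = 0.
Primal feasibility: A x = b.

This gives the KKT block system:
  [ Q   A^T ] [ x     ]   [-c ]
  [ A    0  ] [ lambda ] = [ b ]

Solving the linear system:
  x*      = (1.5306, 0.3633, -0.5755)
  lambda* = (12.464, -0.1151)
  f(x*)   = 27.3696

x* = (1.5306, 0.3633, -0.5755), lambda* = (12.464, -0.1151)


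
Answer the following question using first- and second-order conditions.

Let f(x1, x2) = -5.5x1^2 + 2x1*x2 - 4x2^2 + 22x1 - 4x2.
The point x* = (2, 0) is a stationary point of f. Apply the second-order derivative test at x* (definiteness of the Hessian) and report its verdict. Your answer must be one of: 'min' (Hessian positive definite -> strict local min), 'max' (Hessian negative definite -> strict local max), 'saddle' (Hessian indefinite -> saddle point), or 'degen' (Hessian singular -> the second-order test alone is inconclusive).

Compute the Hessian H = grad^2 f:
  H = [[-11, 2], [2, -8]]
Verify stationarity: grad f(x*) = H x* + g = (0, 0).
Eigenvalues of H: -12, -7.
Both eigenvalues < 0, so H is negative definite -> x* is a strict local max.

max


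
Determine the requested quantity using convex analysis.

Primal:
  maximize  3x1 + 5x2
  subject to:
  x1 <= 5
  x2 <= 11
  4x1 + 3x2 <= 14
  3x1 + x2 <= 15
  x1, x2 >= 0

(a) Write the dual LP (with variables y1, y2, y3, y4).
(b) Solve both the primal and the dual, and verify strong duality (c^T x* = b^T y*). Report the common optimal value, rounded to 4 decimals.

The standard primal-dual pair for 'max c^T x s.t. A x <= b, x >= 0' is:
  Dual:  min b^T y  s.t.  A^T y >= c,  y >= 0.

So the dual LP is:
  minimize  5y1 + 11y2 + 14y3 + 15y4
  subject to:
    y1 + 4y3 + 3y4 >= 3
    y2 + 3y3 + y4 >= 5
    y1, y2, y3, y4 >= 0

Solving the primal: x* = (0, 4.6667).
  primal value c^T x* = 23.3333.
Solving the dual: y* = (0, 0, 1.6667, 0).
  dual value b^T y* = 23.3333.
Strong duality: c^T x* = b^T y*. Confirmed.

23.3333


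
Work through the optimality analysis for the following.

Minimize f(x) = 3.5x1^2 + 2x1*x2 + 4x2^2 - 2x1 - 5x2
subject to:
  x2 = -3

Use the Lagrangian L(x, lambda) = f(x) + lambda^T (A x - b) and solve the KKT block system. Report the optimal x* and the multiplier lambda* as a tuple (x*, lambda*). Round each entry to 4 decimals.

Form the Lagrangian:
  L(x, lambda) = (1/2) x^T Q x + c^T x + lambda^T (A x - b)
Stationarity (grad_x L = 0): Q x + c + A^T lambda = 0.
Primal feasibility: A x = b.

This gives the KKT block system:
  [ Q   A^T ] [ x     ]   [-c ]
  [ A    0  ] [ lambda ] = [ b ]

Solving the linear system:
  x*      = (1.1429, -3)
  lambda* = (26.7143)
  f(x*)   = 46.4286

x* = (1.1429, -3), lambda* = (26.7143)


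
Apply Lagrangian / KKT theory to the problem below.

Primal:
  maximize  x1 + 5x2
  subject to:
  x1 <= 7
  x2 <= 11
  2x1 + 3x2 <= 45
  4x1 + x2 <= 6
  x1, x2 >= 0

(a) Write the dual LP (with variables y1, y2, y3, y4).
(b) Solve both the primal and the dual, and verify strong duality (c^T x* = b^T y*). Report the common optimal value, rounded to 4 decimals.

The standard primal-dual pair for 'max c^T x s.t. A x <= b, x >= 0' is:
  Dual:  min b^T y  s.t.  A^T y >= c,  y >= 0.

So the dual LP is:
  minimize  7y1 + 11y2 + 45y3 + 6y4
  subject to:
    y1 + 2y3 + 4y4 >= 1
    y2 + 3y3 + y4 >= 5
    y1, y2, y3, y4 >= 0

Solving the primal: x* = (0, 6).
  primal value c^T x* = 30.
Solving the dual: y* = (0, 0, 0, 5).
  dual value b^T y* = 30.
Strong duality: c^T x* = b^T y*. Confirmed.

30


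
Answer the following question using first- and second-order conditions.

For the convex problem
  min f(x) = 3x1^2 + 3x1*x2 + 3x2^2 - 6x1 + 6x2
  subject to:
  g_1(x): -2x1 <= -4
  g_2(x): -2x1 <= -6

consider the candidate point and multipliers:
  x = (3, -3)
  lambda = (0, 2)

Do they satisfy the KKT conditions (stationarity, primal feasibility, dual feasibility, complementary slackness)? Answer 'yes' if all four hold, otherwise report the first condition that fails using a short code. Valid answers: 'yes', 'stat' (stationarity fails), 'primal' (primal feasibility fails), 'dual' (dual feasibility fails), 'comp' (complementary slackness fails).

Gradient of f: grad f(x) = Q x + c = (3, -3)
Constraint values g_i(x) = a_i^T x - b_i:
  g_1((3, -3)) = -2
  g_2((3, -3)) = 0
Stationarity residual: grad f(x) + sum_i lambda_i a_i = (-1, -3)
  -> stationarity FAILS
Primal feasibility (all g_i <= 0): OK
Dual feasibility (all lambda_i >= 0): OK
Complementary slackness (lambda_i * g_i(x) = 0 for all i): OK

Verdict: the first failing condition is stationarity -> stat.

stat


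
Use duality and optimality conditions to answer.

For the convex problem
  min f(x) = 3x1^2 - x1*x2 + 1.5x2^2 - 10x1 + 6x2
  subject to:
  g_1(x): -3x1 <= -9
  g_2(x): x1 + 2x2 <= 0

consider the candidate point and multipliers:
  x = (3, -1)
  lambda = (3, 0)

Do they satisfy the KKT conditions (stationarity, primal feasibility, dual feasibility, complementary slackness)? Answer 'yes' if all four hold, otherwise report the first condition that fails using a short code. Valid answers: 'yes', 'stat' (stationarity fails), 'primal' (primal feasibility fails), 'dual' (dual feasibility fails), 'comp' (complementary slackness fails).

Gradient of f: grad f(x) = Q x + c = (9, 0)
Constraint values g_i(x) = a_i^T x - b_i:
  g_1((3, -1)) = 0
  g_2((3, -1)) = 1
Stationarity residual: grad f(x) + sum_i lambda_i a_i = (0, 0)
  -> stationarity OK
Primal feasibility (all g_i <= 0): FAILS
Dual feasibility (all lambda_i >= 0): OK
Complementary slackness (lambda_i * g_i(x) = 0 for all i): OK

Verdict: the first failing condition is primal_feasibility -> primal.

primal


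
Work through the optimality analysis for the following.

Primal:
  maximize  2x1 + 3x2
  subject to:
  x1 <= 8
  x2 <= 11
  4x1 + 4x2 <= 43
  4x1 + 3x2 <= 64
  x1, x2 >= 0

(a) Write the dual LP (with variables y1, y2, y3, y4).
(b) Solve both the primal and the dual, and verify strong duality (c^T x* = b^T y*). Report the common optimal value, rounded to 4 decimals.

The standard primal-dual pair for 'max c^T x s.t. A x <= b, x >= 0' is:
  Dual:  min b^T y  s.t.  A^T y >= c,  y >= 0.

So the dual LP is:
  minimize  8y1 + 11y2 + 43y3 + 64y4
  subject to:
    y1 + 4y3 + 4y4 >= 2
    y2 + 4y3 + 3y4 >= 3
    y1, y2, y3, y4 >= 0

Solving the primal: x* = (0, 10.75).
  primal value c^T x* = 32.25.
Solving the dual: y* = (0, 0, 0.75, 0).
  dual value b^T y* = 32.25.
Strong duality: c^T x* = b^T y*. Confirmed.

32.25


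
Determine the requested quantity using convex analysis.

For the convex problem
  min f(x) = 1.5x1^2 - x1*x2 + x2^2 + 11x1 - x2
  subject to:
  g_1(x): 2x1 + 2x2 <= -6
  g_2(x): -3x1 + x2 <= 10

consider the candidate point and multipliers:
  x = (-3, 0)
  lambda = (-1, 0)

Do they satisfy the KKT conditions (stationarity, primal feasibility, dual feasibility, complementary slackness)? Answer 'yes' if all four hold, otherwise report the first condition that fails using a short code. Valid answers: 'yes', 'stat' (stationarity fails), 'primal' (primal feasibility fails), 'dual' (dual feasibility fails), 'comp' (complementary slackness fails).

Gradient of f: grad f(x) = Q x + c = (2, 2)
Constraint values g_i(x) = a_i^T x - b_i:
  g_1((-3, 0)) = 0
  g_2((-3, 0)) = -1
Stationarity residual: grad f(x) + sum_i lambda_i a_i = (0, 0)
  -> stationarity OK
Primal feasibility (all g_i <= 0): OK
Dual feasibility (all lambda_i >= 0): FAILS
Complementary slackness (lambda_i * g_i(x) = 0 for all i): OK

Verdict: the first failing condition is dual_feasibility -> dual.

dual


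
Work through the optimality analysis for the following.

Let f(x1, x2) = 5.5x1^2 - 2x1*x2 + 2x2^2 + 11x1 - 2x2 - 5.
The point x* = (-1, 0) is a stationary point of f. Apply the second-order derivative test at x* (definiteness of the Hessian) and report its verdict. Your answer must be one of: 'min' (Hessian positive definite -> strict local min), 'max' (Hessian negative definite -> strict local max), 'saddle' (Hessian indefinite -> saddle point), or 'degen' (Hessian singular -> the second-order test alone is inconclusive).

Compute the Hessian H = grad^2 f:
  H = [[11, -2], [-2, 4]]
Verify stationarity: grad f(x*) = H x* + g = (0, 0).
Eigenvalues of H: 3.4689, 11.5311.
Both eigenvalues > 0, so H is positive definite -> x* is a strict local min.

min


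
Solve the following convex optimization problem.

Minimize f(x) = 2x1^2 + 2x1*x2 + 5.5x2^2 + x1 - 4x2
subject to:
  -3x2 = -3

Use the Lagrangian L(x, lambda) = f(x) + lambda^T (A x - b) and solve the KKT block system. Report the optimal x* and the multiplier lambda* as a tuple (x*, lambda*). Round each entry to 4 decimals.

Form the Lagrangian:
  L(x, lambda) = (1/2) x^T Q x + c^T x + lambda^T (A x - b)
Stationarity (grad_x L = 0): Q x + c + A^T lambda = 0.
Primal feasibility: A x = b.

This gives the KKT block system:
  [ Q   A^T ] [ x     ]   [-c ]
  [ A    0  ] [ lambda ] = [ b ]

Solving the linear system:
  x*      = (-0.75, 1)
  lambda* = (1.8333)
  f(x*)   = 0.375

x* = (-0.75, 1), lambda* = (1.8333)


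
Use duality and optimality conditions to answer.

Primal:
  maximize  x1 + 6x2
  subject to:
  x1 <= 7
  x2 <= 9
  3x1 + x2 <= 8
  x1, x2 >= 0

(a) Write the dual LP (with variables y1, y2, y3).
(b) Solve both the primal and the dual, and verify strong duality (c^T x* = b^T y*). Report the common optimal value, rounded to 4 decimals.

The standard primal-dual pair for 'max c^T x s.t. A x <= b, x >= 0' is:
  Dual:  min b^T y  s.t.  A^T y >= c,  y >= 0.

So the dual LP is:
  minimize  7y1 + 9y2 + 8y3
  subject to:
    y1 + 3y3 >= 1
    y2 + y3 >= 6
    y1, y2, y3 >= 0

Solving the primal: x* = (0, 8).
  primal value c^T x* = 48.
Solving the dual: y* = (0, 0, 6).
  dual value b^T y* = 48.
Strong duality: c^T x* = b^T y*. Confirmed.

48


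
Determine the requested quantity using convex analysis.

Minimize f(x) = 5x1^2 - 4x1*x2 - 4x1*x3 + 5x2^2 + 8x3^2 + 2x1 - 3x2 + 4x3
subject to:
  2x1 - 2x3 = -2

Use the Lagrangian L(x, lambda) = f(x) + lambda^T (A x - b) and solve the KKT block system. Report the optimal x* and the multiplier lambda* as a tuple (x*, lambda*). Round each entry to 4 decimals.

Form the Lagrangian:
  L(x, lambda) = (1/2) x^T Q x + c^T x + lambda^T (A x - b)
Stationarity (grad_x L = 0): Q x + c + A^T lambda = 0.
Primal feasibility: A x = b.

This gives the KKT block system:
  [ Q   A^T ] [ x     ]   [-c ]
  [ A    0  ] [ lambda ] = [ b ]

Solving the linear system:
  x*      = (-1.0244, -0.1098, -0.0244)
  lambda* = (3.8537)
  f(x*)   = 2.9451

x* = (-1.0244, -0.1098, -0.0244), lambda* = (3.8537)


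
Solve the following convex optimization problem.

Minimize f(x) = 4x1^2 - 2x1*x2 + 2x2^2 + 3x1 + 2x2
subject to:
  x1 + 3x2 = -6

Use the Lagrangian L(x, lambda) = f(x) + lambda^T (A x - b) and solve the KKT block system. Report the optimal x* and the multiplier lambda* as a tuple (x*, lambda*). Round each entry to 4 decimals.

Form the Lagrangian:
  L(x, lambda) = (1/2) x^T Q x + c^T x + lambda^T (A x - b)
Stationarity (grad_x L = 0): Q x + c + A^T lambda = 0.
Primal feasibility: A x = b.

This gives the KKT block system:
  [ Q   A^T ] [ x     ]   [-c ]
  [ A    0  ] [ lambda ] = [ b ]

Solving the linear system:
  x*      = (-0.9205, -1.6932)
  lambda* = (0.9773)
  f(x*)   = -0.142

x* = (-0.9205, -1.6932), lambda* = (0.9773)


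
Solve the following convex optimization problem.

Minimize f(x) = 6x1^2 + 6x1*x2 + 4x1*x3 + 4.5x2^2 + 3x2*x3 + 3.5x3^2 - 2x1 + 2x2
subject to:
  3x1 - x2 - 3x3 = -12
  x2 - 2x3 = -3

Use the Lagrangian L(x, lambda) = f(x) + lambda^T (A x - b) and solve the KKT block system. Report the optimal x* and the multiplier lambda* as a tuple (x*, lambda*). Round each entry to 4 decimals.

Form the Lagrangian:
  L(x, lambda) = (1/2) x^T Q x + c^T x + lambda^T (A x - b)
Stationarity (grad_x L = 0): Q x + c + A^T lambda = 0.
Primal feasibility: A x = b.

This gives the KKT block system:
  [ Q   A^T ] [ x     ]   [-c ]
  [ A    0  ] [ lambda ] = [ b ]

Solving the linear system:
  x*      = (-1.7961, 0.8447, 1.9224)
  lambda* = (3.5984, -0.9945)
  f(x*)   = 22.7396

x* = (-1.7961, 0.8447, 1.9224), lambda* = (3.5984, -0.9945)


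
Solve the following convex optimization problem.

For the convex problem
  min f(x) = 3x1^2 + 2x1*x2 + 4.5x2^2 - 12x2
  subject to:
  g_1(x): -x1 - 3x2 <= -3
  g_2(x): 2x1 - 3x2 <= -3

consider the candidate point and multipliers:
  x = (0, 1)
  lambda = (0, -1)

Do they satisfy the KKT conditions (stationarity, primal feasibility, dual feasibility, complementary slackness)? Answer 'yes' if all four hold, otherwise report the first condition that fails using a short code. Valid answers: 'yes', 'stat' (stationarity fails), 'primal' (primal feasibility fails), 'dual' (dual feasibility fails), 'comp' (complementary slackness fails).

Gradient of f: grad f(x) = Q x + c = (2, -3)
Constraint values g_i(x) = a_i^T x - b_i:
  g_1((0, 1)) = 0
  g_2((0, 1)) = 0
Stationarity residual: grad f(x) + sum_i lambda_i a_i = (0, 0)
  -> stationarity OK
Primal feasibility (all g_i <= 0): OK
Dual feasibility (all lambda_i >= 0): FAILS
Complementary slackness (lambda_i * g_i(x) = 0 for all i): OK

Verdict: the first failing condition is dual_feasibility -> dual.

dual


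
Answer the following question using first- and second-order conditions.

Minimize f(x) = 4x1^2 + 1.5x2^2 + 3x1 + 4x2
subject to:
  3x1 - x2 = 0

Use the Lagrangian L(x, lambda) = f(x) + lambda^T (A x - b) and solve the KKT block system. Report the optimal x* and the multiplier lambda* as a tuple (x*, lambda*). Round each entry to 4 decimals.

Form the Lagrangian:
  L(x, lambda) = (1/2) x^T Q x + c^T x + lambda^T (A x - b)
Stationarity (grad_x L = 0): Q x + c + A^T lambda = 0.
Primal feasibility: A x = b.

This gives the KKT block system:
  [ Q   A^T ] [ x     ]   [-c ]
  [ A    0  ] [ lambda ] = [ b ]

Solving the linear system:
  x*      = (-0.4286, -1.2857)
  lambda* = (0.1429)
  f(x*)   = -3.2143

x* = (-0.4286, -1.2857), lambda* = (0.1429)


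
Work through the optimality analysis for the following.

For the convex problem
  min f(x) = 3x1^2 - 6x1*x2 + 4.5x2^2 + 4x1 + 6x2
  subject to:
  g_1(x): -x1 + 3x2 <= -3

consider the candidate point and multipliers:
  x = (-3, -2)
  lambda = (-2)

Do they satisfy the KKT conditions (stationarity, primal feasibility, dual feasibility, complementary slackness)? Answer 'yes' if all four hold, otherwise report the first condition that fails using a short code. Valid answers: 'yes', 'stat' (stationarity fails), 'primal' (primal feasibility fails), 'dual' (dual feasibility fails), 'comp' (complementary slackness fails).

Gradient of f: grad f(x) = Q x + c = (-2, 6)
Constraint values g_i(x) = a_i^T x - b_i:
  g_1((-3, -2)) = 0
Stationarity residual: grad f(x) + sum_i lambda_i a_i = (0, 0)
  -> stationarity OK
Primal feasibility (all g_i <= 0): OK
Dual feasibility (all lambda_i >= 0): FAILS
Complementary slackness (lambda_i * g_i(x) = 0 for all i): OK

Verdict: the first failing condition is dual_feasibility -> dual.

dual


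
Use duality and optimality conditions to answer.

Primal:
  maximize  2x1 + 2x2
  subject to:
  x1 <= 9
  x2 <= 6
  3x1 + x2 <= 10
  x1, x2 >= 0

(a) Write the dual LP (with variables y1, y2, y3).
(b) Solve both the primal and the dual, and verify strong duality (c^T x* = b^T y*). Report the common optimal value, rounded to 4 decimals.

The standard primal-dual pair for 'max c^T x s.t. A x <= b, x >= 0' is:
  Dual:  min b^T y  s.t.  A^T y >= c,  y >= 0.

So the dual LP is:
  minimize  9y1 + 6y2 + 10y3
  subject to:
    y1 + 3y3 >= 2
    y2 + y3 >= 2
    y1, y2, y3 >= 0

Solving the primal: x* = (1.3333, 6).
  primal value c^T x* = 14.6667.
Solving the dual: y* = (0, 1.3333, 0.6667).
  dual value b^T y* = 14.6667.
Strong duality: c^T x* = b^T y*. Confirmed.

14.6667


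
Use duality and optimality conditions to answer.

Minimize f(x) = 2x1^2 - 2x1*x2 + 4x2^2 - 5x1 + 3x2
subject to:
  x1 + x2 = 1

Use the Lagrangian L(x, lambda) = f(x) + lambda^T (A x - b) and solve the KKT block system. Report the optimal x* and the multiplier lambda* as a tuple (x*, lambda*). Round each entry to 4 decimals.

Form the Lagrangian:
  L(x, lambda) = (1/2) x^T Q x + c^T x + lambda^T (A x - b)
Stationarity (grad_x L = 0): Q x + c + A^T lambda = 0.
Primal feasibility: A x = b.

This gives the KKT block system:
  [ Q   A^T ] [ x     ]   [-c ]
  [ A    0  ] [ lambda ] = [ b ]

Solving the linear system:
  x*      = (1.125, -0.125)
  lambda* = (0.25)
  f(x*)   = -3.125

x* = (1.125, -0.125), lambda* = (0.25)


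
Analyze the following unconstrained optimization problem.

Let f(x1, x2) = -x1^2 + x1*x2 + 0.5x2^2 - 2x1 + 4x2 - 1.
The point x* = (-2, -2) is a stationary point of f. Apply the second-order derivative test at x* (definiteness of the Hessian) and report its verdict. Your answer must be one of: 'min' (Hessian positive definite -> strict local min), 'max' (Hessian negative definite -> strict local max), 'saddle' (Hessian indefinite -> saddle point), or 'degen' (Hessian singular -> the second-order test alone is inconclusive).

Compute the Hessian H = grad^2 f:
  H = [[-2, 1], [1, 1]]
Verify stationarity: grad f(x*) = H x* + g = (0, 0).
Eigenvalues of H: -2.3028, 1.3028.
Eigenvalues have mixed signs, so H is indefinite -> x* is a saddle point.

saddle


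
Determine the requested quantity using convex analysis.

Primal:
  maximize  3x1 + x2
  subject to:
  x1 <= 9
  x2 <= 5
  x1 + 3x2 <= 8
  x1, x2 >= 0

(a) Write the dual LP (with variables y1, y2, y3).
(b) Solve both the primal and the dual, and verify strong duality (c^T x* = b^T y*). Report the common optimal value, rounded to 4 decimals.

The standard primal-dual pair for 'max c^T x s.t. A x <= b, x >= 0' is:
  Dual:  min b^T y  s.t.  A^T y >= c,  y >= 0.

So the dual LP is:
  minimize  9y1 + 5y2 + 8y3
  subject to:
    y1 + y3 >= 3
    y2 + 3y3 >= 1
    y1, y2, y3 >= 0

Solving the primal: x* = (8, 0).
  primal value c^T x* = 24.
Solving the dual: y* = (0, 0, 3).
  dual value b^T y* = 24.
Strong duality: c^T x* = b^T y*. Confirmed.

24


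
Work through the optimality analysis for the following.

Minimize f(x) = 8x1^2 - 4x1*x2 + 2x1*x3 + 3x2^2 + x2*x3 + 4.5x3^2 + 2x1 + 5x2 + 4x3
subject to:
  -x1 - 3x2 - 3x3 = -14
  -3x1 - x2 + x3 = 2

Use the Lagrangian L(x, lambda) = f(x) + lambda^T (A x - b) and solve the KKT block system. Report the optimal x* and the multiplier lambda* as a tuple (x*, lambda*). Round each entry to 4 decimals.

Form the Lagrangian:
  L(x, lambda) = (1/2) x^T Q x + c^T x + lambda^T (A x - b)
Stationarity (grad_x L = 0): Q x + c + A^T lambda = 0.
Primal feasibility: A x = b.

This gives the KKT block system:
  [ Q   A^T ] [ x     ]   [-c ]
  [ A    0  ] [ lambda ] = [ b ]

Solving the linear system:
  x*      = (-0.3693, 1.9488, 2.841)
  lambda* = (8.6316, -4.8843)
  f(x*)   = 75.4903

x* = (-0.3693, 1.9488, 2.841), lambda* = (8.6316, -4.8843)


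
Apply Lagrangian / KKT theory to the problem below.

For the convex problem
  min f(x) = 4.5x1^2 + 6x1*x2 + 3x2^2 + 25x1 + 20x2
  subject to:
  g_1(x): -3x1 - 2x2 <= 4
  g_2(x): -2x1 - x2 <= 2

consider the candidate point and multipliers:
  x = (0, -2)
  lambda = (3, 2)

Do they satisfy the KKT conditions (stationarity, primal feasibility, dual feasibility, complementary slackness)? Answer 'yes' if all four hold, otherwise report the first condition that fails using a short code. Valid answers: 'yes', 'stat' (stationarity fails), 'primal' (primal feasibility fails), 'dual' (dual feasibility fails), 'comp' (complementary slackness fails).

Gradient of f: grad f(x) = Q x + c = (13, 8)
Constraint values g_i(x) = a_i^T x - b_i:
  g_1((0, -2)) = 0
  g_2((0, -2)) = 0
Stationarity residual: grad f(x) + sum_i lambda_i a_i = (0, 0)
  -> stationarity OK
Primal feasibility (all g_i <= 0): OK
Dual feasibility (all lambda_i >= 0): OK
Complementary slackness (lambda_i * g_i(x) = 0 for all i): OK

Verdict: yes, KKT holds.

yes


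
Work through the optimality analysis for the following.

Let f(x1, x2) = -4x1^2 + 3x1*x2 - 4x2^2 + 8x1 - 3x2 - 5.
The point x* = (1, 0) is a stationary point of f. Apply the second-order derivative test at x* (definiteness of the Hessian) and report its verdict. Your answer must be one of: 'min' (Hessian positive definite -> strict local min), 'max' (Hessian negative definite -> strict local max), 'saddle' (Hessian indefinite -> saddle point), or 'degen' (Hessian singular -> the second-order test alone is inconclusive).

Compute the Hessian H = grad^2 f:
  H = [[-8, 3], [3, -8]]
Verify stationarity: grad f(x*) = H x* + g = (0, 0).
Eigenvalues of H: -11, -5.
Both eigenvalues < 0, so H is negative definite -> x* is a strict local max.

max


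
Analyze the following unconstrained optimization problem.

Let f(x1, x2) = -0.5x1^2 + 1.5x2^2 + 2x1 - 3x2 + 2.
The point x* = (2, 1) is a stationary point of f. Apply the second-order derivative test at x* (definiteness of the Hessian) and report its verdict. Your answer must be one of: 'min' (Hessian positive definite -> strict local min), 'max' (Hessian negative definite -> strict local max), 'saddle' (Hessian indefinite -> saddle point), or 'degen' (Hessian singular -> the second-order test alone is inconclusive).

Compute the Hessian H = grad^2 f:
  H = [[-1, 0], [0, 3]]
Verify stationarity: grad f(x*) = H x* + g = (0, 0).
Eigenvalues of H: -1, 3.
Eigenvalues have mixed signs, so H is indefinite -> x* is a saddle point.

saddle


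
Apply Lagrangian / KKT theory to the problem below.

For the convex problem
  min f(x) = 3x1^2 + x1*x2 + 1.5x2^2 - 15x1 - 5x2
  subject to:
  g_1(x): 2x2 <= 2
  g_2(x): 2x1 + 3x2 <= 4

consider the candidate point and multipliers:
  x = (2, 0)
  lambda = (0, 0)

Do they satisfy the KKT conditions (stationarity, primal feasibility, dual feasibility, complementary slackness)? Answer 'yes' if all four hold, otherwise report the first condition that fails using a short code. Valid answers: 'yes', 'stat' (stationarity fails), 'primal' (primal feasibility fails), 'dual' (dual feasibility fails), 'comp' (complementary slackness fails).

Gradient of f: grad f(x) = Q x + c = (-3, -3)
Constraint values g_i(x) = a_i^T x - b_i:
  g_1((2, 0)) = -2
  g_2((2, 0)) = 0
Stationarity residual: grad f(x) + sum_i lambda_i a_i = (-3, -3)
  -> stationarity FAILS
Primal feasibility (all g_i <= 0): OK
Dual feasibility (all lambda_i >= 0): OK
Complementary slackness (lambda_i * g_i(x) = 0 for all i): OK

Verdict: the first failing condition is stationarity -> stat.

stat


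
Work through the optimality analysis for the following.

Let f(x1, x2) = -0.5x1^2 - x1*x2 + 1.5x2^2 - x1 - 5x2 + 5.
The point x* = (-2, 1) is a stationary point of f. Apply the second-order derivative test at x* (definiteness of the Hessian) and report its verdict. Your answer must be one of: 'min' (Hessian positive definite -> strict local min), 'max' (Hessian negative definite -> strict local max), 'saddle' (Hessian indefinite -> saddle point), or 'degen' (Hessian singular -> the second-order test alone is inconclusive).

Compute the Hessian H = grad^2 f:
  H = [[-1, -1], [-1, 3]]
Verify stationarity: grad f(x*) = H x* + g = (0, 0).
Eigenvalues of H: -1.2361, 3.2361.
Eigenvalues have mixed signs, so H is indefinite -> x* is a saddle point.

saddle


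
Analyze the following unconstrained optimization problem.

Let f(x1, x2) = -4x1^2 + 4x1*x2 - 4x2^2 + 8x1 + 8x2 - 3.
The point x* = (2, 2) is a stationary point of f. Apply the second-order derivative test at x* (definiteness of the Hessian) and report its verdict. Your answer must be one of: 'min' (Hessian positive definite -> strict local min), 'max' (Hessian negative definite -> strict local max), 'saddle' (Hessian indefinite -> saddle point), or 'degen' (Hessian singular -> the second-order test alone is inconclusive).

Compute the Hessian H = grad^2 f:
  H = [[-8, 4], [4, -8]]
Verify stationarity: grad f(x*) = H x* + g = (0, 0).
Eigenvalues of H: -12, -4.
Both eigenvalues < 0, so H is negative definite -> x* is a strict local max.

max


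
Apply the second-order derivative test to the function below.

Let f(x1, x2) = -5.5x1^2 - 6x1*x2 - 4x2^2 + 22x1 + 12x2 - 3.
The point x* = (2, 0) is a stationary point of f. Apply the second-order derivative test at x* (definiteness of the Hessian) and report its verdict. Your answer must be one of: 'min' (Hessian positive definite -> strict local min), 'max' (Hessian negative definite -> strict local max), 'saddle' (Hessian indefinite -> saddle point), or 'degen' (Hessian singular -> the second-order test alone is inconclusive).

Compute the Hessian H = grad^2 f:
  H = [[-11, -6], [-6, -8]]
Verify stationarity: grad f(x*) = H x* + g = (0, 0).
Eigenvalues of H: -15.6847, -3.3153.
Both eigenvalues < 0, so H is negative definite -> x* is a strict local max.

max


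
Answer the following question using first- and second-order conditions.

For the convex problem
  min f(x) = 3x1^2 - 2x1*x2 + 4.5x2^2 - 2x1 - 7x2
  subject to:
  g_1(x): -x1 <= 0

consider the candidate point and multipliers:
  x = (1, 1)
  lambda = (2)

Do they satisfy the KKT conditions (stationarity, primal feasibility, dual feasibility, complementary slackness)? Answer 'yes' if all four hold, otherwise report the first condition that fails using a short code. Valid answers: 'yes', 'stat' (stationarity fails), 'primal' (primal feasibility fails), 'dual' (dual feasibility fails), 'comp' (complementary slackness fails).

Gradient of f: grad f(x) = Q x + c = (2, 0)
Constraint values g_i(x) = a_i^T x - b_i:
  g_1((1, 1)) = -1
Stationarity residual: grad f(x) + sum_i lambda_i a_i = (0, 0)
  -> stationarity OK
Primal feasibility (all g_i <= 0): OK
Dual feasibility (all lambda_i >= 0): OK
Complementary slackness (lambda_i * g_i(x) = 0 for all i): FAILS

Verdict: the first failing condition is complementary_slackness -> comp.

comp
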